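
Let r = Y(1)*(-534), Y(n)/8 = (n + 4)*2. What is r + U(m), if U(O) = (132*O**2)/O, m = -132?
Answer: -60144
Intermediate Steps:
Y(n) = 64 + 16*n (Y(n) = 8*((n + 4)*2) = 8*((4 + n)*2) = 8*(8 + 2*n) = 64 + 16*n)
U(O) = 132*O
r = -42720 (r = (64 + 16*1)*(-534) = (64 + 16)*(-534) = 80*(-534) = -42720)
r + U(m) = -42720 + 132*(-132) = -42720 - 17424 = -60144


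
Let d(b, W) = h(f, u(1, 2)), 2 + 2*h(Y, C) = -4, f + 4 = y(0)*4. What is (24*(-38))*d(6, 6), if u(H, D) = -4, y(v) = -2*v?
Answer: 2736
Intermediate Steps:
f = -4 (f = -4 - 2*0*4 = -4 + 0*4 = -4 + 0 = -4)
h(Y, C) = -3 (h(Y, C) = -1 + (½)*(-4) = -1 - 2 = -3)
d(b, W) = -3
(24*(-38))*d(6, 6) = (24*(-38))*(-3) = -912*(-3) = 2736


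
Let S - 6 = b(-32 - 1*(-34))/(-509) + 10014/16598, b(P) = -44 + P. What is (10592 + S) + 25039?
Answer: 150540391788/4224191 ≈ 35638.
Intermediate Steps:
S = 28242267/4224191 (S = 6 + ((-44 + (-32 - 1*(-34)))/(-509) + 10014/16598) = 6 + ((-44 + (-32 + 34))*(-1/509) + 10014*(1/16598)) = 6 + ((-44 + 2)*(-1/509) + 5007/8299) = 6 + (-42*(-1/509) + 5007/8299) = 6 + (42/509 + 5007/8299) = 6 + 2897121/4224191 = 28242267/4224191 ≈ 6.6858)
(10592 + S) + 25039 = (10592 + 28242267/4224191) + 25039 = 44770873339/4224191 + 25039 = 150540391788/4224191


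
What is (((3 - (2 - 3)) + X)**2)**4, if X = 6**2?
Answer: 6553600000000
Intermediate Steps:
X = 36
(((3 - (2 - 3)) + X)**2)**4 = (((3 - (2 - 3)) + 36)**2)**4 = (((3 - 1*(-1)) + 36)**2)**4 = (((3 + 1) + 36)**2)**4 = ((4 + 36)**2)**4 = (40**2)**4 = 1600**4 = 6553600000000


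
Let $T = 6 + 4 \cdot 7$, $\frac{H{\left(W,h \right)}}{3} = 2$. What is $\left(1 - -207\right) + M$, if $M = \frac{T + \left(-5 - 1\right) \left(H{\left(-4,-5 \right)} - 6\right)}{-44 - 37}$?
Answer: $\frac{16814}{81} \approx 207.58$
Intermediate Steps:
$H{\left(W,h \right)} = 6$ ($H{\left(W,h \right)} = 3 \cdot 2 = 6$)
$T = 34$ ($T = 6 + 28 = 34$)
$M = - \frac{34}{81}$ ($M = \frac{34 + \left(-5 - 1\right) \left(6 - 6\right)}{-44 - 37} = \frac{34 - 0}{-81} = \left(34 + 0\right) \left(- \frac{1}{81}\right) = 34 \left(- \frac{1}{81}\right) = - \frac{34}{81} \approx -0.41975$)
$\left(1 - -207\right) + M = \left(1 - -207\right) - \frac{34}{81} = \left(1 + 207\right) - \frac{34}{81} = 208 - \frac{34}{81} = \frac{16814}{81}$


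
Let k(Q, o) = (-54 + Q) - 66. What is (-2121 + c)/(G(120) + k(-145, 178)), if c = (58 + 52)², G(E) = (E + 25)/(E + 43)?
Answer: -1626577/43050 ≈ -37.783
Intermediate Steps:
G(E) = (25 + E)/(43 + E)
c = 12100 (c = 110² = 12100)
k(Q, o) = -120 + Q
(-2121 + c)/(G(120) + k(-145, 178)) = (-2121 + 12100)/((25 + 120)/(43 + 120) + (-120 - 145)) = 9979/(145/163 - 265) = 9979/(-43050/163) = 9979*(-163/43050) = -1626577/43050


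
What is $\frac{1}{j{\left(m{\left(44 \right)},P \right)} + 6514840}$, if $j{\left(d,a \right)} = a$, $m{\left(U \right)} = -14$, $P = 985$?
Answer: $\frac{1}{6515825} \approx 1.5347 \cdot 10^{-7}$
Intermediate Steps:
$\frac{1}{j{\left(m{\left(44 \right)},P \right)} + 6514840} = \frac{1}{985 + 6514840} = \frac{1}{6515825}$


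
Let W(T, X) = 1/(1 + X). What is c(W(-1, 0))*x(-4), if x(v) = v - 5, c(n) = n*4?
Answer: -36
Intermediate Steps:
c(n) = 4*n
x(v) = -5 + v
c(W(-1, 0))*x(-4) = (4/(1 + 0))*(-5 - 4) = (4/1)*(-9) = (4*1)*(-9) = 4*(-9) = -36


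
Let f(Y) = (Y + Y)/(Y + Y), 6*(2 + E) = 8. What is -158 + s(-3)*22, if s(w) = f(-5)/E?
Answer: -191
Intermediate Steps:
E = -2/3 (E = -2 + (1/6)*8 = -2 + 4/3 = -2/3 ≈ -0.66667)
f(Y) = 1 (f(Y) = (2*Y)/((2*Y)) = (2*Y)*(1/(2*Y)) = 1)
s(w) = -3/2 (s(w) = 1/(-2/3) = 1*(-3/2) = -3/2)
-158 + s(-3)*22 = -158 - 3/2*22 = -158 - 33 = -191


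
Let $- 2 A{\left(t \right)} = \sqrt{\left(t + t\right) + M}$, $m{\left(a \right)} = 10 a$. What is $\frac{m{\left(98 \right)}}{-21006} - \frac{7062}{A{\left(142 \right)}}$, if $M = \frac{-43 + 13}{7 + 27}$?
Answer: $- \frac{490}{10503} + \frac{14124 \sqrt{81821}}{4813} \approx 839.36$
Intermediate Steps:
$M = - \frac{15}{17}$ ($M = - \frac{30}{34} = \left(-30\right) \frac{1}{34} = - \frac{15}{17} \approx -0.88235$)
$A{\left(t \right)} = - \frac{\sqrt{- \frac{15}{17} + 2 t}}{2}$ ($A{\left(t \right)} = - \frac{\sqrt{\left(t + t\right) - \frac{15}{17}}}{2} = - \frac{\sqrt{2 t - \frac{15}{17}}}{2} = - \frac{\sqrt{- \frac{15}{17} + 2 t}}{2}$)
$\frac{m{\left(98 \right)}}{-21006} - \frac{7062}{A{\left(142 \right)}} = \frac{10 \cdot 98}{-21006} - \frac{7062}{\left(- \frac{1}{34}\right) \sqrt{-255 + 578 \cdot 142}} = 980 \left(- \frac{1}{21006}\right) - \frac{7062}{\left(- \frac{1}{34}\right) \sqrt{-255 + 82076}} = - \frac{490}{10503} - \frac{7062}{\left(- \frac{1}{34}\right) \sqrt{81821}} = - \frac{490}{10503} - 7062 \left(- \frac{2 \sqrt{81821}}{4813}\right) = - \frac{490}{10503} + \frac{14124 \sqrt{81821}}{4813}$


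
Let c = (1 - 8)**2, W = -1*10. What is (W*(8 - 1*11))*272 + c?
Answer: 8209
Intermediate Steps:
W = -10
c = 49 (c = (-7)**2 = 49)
(W*(8 - 1*11))*272 + c = -10*(8 - 1*11)*272 + 49 = -10*(8 - 11)*272 + 49 = -10*(-3)*272 + 49 = 30*272 + 49 = 8160 + 49 = 8209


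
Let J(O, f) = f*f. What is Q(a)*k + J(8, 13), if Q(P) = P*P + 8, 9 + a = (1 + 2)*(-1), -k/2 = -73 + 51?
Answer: 6857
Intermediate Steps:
J(O, f) = f²
k = 44 (k = -2*(-73 + 51) = -2*(-22) = 44)
a = -12 (a = -9 + (1 + 2)*(-1) = -9 + 3*(-1) = -9 - 3 = -12)
Q(P) = 8 + P² (Q(P) = P² + 8 = 8 + P²)
Q(a)*k + J(8, 13) = (8 + (-12)²)*44 + 13² = (8 + 144)*44 + 169 = 152*44 + 169 = 6688 + 169 = 6857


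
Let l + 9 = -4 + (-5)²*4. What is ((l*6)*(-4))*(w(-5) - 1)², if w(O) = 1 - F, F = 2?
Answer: -8352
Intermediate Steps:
w(O) = -1 (w(O) = 1 - 1*2 = 1 - 2 = -1)
l = 87 (l = -9 + (-4 + (-5)²*4) = -9 + (-4 + 25*4) = -9 + (-4 + 100) = -9 + 96 = 87)
((l*6)*(-4))*(w(-5) - 1)² = ((87*6)*(-4))*(-1 - 1)² = (522*(-4))*(-2)² = -2088*4 = -8352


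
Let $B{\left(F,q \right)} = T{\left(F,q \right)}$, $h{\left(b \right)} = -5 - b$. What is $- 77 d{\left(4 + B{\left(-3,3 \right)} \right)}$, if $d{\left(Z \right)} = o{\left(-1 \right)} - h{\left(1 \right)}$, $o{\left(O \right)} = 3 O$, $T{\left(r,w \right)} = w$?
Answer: $-231$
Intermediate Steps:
$B{\left(F,q \right)} = q$
$d{\left(Z \right)} = 3$ ($d{\left(Z \right)} = 3 \left(-1\right) - \left(-5 - 1\right) = -3 - \left(-5 - 1\right) = -3 - -6 = -3 + 6 = 3$)
$- 77 d{\left(4 + B{\left(-3,3 \right)} \right)} = \left(-77\right) 3 = -231$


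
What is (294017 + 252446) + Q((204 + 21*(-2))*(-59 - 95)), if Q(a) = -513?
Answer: 545950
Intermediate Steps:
(294017 + 252446) + Q((204 + 21*(-2))*(-59 - 95)) = (294017 + 252446) - 513 = 546463 - 513 = 545950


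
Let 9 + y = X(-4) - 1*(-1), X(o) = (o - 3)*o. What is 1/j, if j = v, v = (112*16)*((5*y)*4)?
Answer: 1/716800 ≈ 1.3951e-6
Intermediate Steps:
X(o) = o*(-3 + o) (X(o) = (-3 + o)*o = o*(-3 + o))
y = 20 (y = -9 + (-4*(-3 - 4) - 1*(-1)) = -9 + (-4*(-7) + 1) = -9 + (28 + 1) = -9 + 29 = 20)
v = 716800 (v = (112*16)*((5*20)*4) = 1792*(100*4) = 1792*400 = 716800)
j = 716800
1/j = 1/716800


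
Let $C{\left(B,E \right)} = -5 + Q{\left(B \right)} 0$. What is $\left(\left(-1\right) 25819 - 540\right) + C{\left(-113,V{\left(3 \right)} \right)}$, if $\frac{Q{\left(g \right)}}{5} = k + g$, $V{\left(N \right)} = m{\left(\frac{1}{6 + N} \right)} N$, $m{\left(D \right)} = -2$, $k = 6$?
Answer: $-26364$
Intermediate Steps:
$V{\left(N \right)} = - 2 N$
$Q{\left(g \right)} = 30 + 5 g$ ($Q{\left(g \right)} = 5 \left(6 + g\right) = 30 + 5 g$)
$C{\left(B,E \right)} = -5$ ($C{\left(B,E \right)} = -5 + \left(30 + 5 B\right) 0 = -5 + 0 = -5$)
$\left(\left(-1\right) 25819 - 540\right) + C{\left(-113,V{\left(3 \right)} \right)} = \left(\left(-1\right) 25819 - 540\right) - 5 = \left(-25819 - 540\right) - 5 = -26359 - 5 = -26364$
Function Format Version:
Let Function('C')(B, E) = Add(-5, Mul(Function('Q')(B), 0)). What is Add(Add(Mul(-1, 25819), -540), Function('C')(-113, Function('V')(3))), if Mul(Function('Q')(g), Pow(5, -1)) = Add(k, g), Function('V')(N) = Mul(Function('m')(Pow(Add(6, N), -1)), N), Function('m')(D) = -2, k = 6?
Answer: -26364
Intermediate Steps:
Function('V')(N) = Mul(-2, N)
Function('Q')(g) = Add(30, Mul(5, g)) (Function('Q')(g) = Mul(5, Add(6, g)) = Add(30, Mul(5, g)))
Function('C')(B, E) = -5 (Function('C')(B, E) = Add(-5, Mul(Add(30, Mul(5, B)), 0)) = Add(-5, 0) = -5)
Add(Add(Mul(-1, 25819), -540), Function('C')(-113, Function('V')(3))) = Add(Add(Mul(-1, 25819), -540), -5) = Add(Add(-25819, -540), -5) = Add(-26359, -5) = -26364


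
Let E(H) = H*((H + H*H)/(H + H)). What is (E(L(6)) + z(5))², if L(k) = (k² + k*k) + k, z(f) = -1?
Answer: 9486400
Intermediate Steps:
L(k) = k + 2*k² (L(k) = (k² + k²) + k = 2*k² + k = k + 2*k²)
E(H) = H/2 + H²/2 (E(H) = H*((H + H²)/((2*H))) = H*((H + H²)*(1/(2*H))) = H*((H + H²)/(2*H)) = H/2 + H²/2)
(E(L(6)) + z(5))² = ((6*(1 + 2*6))*(1 + 6*(1 + 2*6))/2 - 1)² = ((6*(1 + 12))*(1 + 6*(1 + 12))/2 - 1)² = ((6*13)*(1 + 6*13)/2 - 1)² = ((½)*78*(1 + 78) - 1)² = ((½)*78*79 - 1)² = (3081 - 1)² = 3080² = 9486400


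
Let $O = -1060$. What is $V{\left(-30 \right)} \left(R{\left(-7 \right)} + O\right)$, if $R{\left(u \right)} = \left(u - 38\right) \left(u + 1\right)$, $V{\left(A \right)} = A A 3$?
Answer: $-2133000$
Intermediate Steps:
$V{\left(A \right)} = 3 A^{2}$ ($V{\left(A \right)} = A^{2} \cdot 3 = 3 A^{2}$)
$R{\left(u \right)} = \left(1 + u\right) \left(-38 + u\right)$ ($R{\left(u \right)} = \left(-38 + u\right) \left(1 + u\right) = \left(1 + u\right) \left(-38 + u\right)$)
$V{\left(-30 \right)} \left(R{\left(-7 \right)} + O\right) = 3 \left(-30\right)^{2} \left(\left(-38 + \left(-7\right)^{2} - -259\right) - 1060\right) = 3 \cdot 900 \left(\left(-38 + 49 + 259\right) - 1060\right) = 2700 \left(270 - 1060\right) = 2700 \left(-790\right) = -2133000$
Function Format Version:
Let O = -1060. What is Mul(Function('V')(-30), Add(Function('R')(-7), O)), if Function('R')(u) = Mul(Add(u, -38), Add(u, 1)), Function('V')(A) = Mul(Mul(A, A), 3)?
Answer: -2133000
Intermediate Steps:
Function('V')(A) = Mul(3, Pow(A, 2)) (Function('V')(A) = Mul(Pow(A, 2), 3) = Mul(3, Pow(A, 2)))
Function('R')(u) = Mul(Add(1, u), Add(-38, u)) (Function('R')(u) = Mul(Add(-38, u), Add(1, u)) = Mul(Add(1, u), Add(-38, u)))
Mul(Function('V')(-30), Add(Function('R')(-7), O)) = Mul(Mul(3, Pow(-30, 2)), Add(Add(-38, Pow(-7, 2), Mul(-37, -7)), -1060)) = Mul(Mul(3, 900), Add(Add(-38, 49, 259), -1060)) = Mul(2700, Add(270, -1060)) = Mul(2700, -790) = -2133000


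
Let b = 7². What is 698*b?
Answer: 34202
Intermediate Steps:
b = 49
698*b = 698*49 = 34202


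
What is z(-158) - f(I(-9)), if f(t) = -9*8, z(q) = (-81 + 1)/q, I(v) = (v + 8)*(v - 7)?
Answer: 5728/79 ≈ 72.506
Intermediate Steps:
I(v) = (-7 + v)*(8 + v) (I(v) = (8 + v)*(-7 + v) = (-7 + v)*(8 + v))
z(q) = -80/q
f(t) = -72
z(-158) - f(I(-9)) = -80/(-158) - 1*(-72) = -80*(-1/158) + 72 = 40/79 + 72 = 5728/79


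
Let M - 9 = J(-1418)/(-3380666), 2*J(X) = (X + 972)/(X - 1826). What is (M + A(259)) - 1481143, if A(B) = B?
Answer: -16240579166361223/10966880504 ≈ -1.4809e+6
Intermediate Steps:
J(X) = (972 + X)/(2*(-1826 + X)) (J(X) = ((X + 972)/(X - 1826))/2 = ((972 + X)/(-1826 + X))/2 = (972 + X)/(2*(-1826 + X)))
M = 98701924313/10966880504 (M = 9 + ((972 - 1418)/(2*(-1826 - 1418)))/(-3380666) = 9 + ((½)*(-446)/(-3244))*(-1/3380666) = 9 + ((½)*(-1/3244)*(-446))*(-1/3380666) = 9 + (223/3244)*(-1/3380666) = 9 - 223/10966880504 = 98701924313/10966880504 ≈ 9.0000)
(M + A(259)) - 1481143 = (98701924313/10966880504 + 259) - 1481143 = 2939123974849/10966880504 - 1481143 = -16240579166361223/10966880504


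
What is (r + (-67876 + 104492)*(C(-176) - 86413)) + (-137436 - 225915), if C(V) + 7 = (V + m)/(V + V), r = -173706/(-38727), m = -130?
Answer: -69135735502045/21846 ≈ -3.1647e+9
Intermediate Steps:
r = 4454/993 (r = -173706*(-1/38727) = 4454/993 ≈ 4.4854)
C(V) = -7 + (-130 + V)/(2*V) (C(V) = -7 + (V - 130)/(V + V) = -7 + (-130 + V)/((2*V)) = -7 + (-130 + V)*(1/(2*V)) = -7 + (-130 + V)/(2*V))
(r + (-67876 + 104492)*(C(-176) - 86413)) + (-137436 - 225915) = (4454/993 + (-67876 + 104492)*((-13/2 - 65/(-176)) - 86413)) + (-137436 - 225915) = (4454/993 + 36616*((-13/2 - 65*(-1/176)) - 86413)) - 363351 = (4454/993 + 36616*((-13/2 + 65/176) - 86413)) - 363351 = (4454/993 + 36616*(-1079/176 - 86413)) - 363351 = (4454/993 + 36616*(-15209767/176)) - 363351 = (4454/993 - 69615103559/22) - 363351 = -69127797736099/21846 - 363351 = -69135735502045/21846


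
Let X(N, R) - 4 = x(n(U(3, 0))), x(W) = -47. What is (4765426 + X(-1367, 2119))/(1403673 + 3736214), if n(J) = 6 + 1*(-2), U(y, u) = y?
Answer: 4765383/5139887 ≈ 0.92714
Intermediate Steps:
n(J) = 4 (n(J) = 6 - 2 = 4)
X(N, R) = -43 (X(N, R) = 4 - 47 = -43)
(4765426 + X(-1367, 2119))/(1403673 + 3736214) = (4765426 - 43)/(1403673 + 3736214) = 4765383/5139887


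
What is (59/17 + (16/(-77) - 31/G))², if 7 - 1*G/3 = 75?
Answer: 2877142321/246741264 ≈ 11.661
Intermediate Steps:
G = -204 (G = 21 - 3*75 = 21 - 225 = -204)
(59/17 + (16/(-77) - 31/G))² = (59/17 + (16/(-77) - 31/(-204)))² = (59*(1/17) + (16*(-1/77) - 31*(-1/204)))² = (59/17 + (-16/77 + 31/204))² = (59/17 - 877/15708)² = (53639/15708)² = 2877142321/246741264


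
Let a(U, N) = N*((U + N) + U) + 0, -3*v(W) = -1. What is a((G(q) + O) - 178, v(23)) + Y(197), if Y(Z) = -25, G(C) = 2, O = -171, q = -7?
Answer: -2306/9 ≈ -256.22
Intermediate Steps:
v(W) = ⅓ (v(W) = -⅓*(-1) = ⅓)
a(U, N) = N*(N + 2*U) (a(U, N) = N*((N + U) + U) + 0 = N*(N + 2*U) + 0 = N*(N + 2*U))
a((G(q) + O) - 178, v(23)) + Y(197) = (⅓ + 2*((2 - 171) - 178))/3 - 25 = (⅓ + 2*(-169 - 178))/3 - 25 = (⅓ + 2*(-347))/3 - 25 = (⅓ - 694)/3 - 25 = (⅓)*(-2081/3) - 25 = -2081/9 - 25 = -2306/9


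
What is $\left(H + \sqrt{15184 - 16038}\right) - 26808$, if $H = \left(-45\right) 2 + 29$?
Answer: $-26869 + i \sqrt{854} \approx -26869.0 + 29.223 i$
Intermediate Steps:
$H = -61$ ($H = -90 + 29 = -61$)
$\left(H + \sqrt{15184 - 16038}\right) - 26808 = \left(-61 + \sqrt{15184 - 16038}\right) - 26808 = \left(-61 + \sqrt{-854}\right) - 26808 = \left(-61 + i \sqrt{854}\right) - 26808 = -26869 + i \sqrt{854}$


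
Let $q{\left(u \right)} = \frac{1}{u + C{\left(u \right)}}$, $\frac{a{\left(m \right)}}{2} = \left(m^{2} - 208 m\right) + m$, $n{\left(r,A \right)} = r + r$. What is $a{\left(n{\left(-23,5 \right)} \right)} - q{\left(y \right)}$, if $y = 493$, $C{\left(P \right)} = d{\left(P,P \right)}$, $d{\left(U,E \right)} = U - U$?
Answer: $\frac{11475067}{493} \approx 23276.0$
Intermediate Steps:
$d{\left(U,E \right)} = 0$
$n{\left(r,A \right)} = 2 r$
$C{\left(P \right)} = 0$
$a{\left(m \right)} = - 414 m + 2 m^{2}$ ($a{\left(m \right)} = 2 \left(\left(m^{2} - 208 m\right) + m\right) = 2 \left(m^{2} - 207 m\right) = - 414 m + 2 m^{2}$)
$q{\left(u \right)} = \frac{1}{u}$ ($q{\left(u \right)} = \frac{1}{u + 0} = \frac{1}{u}$)
$a{\left(n{\left(-23,5 \right)} \right)} - q{\left(y \right)} = 2 \cdot 2 \left(-23\right) \left(-207 + 2 \left(-23\right)\right) - \frac{1}{493} = 2 \left(-46\right) \left(-207 - 46\right) - \frac{1}{493} = 2 \left(-46\right) \left(-253\right) - \frac{1}{493} = 23276 - \frac{1}{493} = \frac{11475067}{493}$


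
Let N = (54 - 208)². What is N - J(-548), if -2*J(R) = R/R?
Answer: 47433/2 ≈ 23717.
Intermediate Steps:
J(R) = -½ (J(R) = -R/(2*R) = -½*1 = -½)
N = 23716 (N = (-154)² = 23716)
N - J(-548) = 23716 - 1*(-½) = 23716 + ½ = 47433/2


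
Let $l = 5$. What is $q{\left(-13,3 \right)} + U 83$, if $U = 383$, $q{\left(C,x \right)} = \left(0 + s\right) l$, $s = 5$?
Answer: $31814$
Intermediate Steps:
$q{\left(C,x \right)} = 25$ ($q{\left(C,x \right)} = \left(0 + 5\right) 5 = 5 \cdot 5 = 25$)
$q{\left(-13,3 \right)} + U 83 = 25 + 383 \cdot 83 = 25 + 31789 = 31814$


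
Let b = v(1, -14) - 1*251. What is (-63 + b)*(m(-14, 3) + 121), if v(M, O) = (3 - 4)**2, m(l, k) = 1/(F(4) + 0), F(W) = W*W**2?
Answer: -2424185/64 ≈ -37878.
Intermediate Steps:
F(W) = W**3
m(l, k) = 1/64 (m(l, k) = 1/(4**3 + 0) = 1/(64 + 0) = 1/64)
v(M, O) = 1 (v(M, O) = (-1)**2 = 1)
b = -250 (b = 1 - 1*251 = 1 - 251 = -250)
(-63 + b)*(m(-14, 3) + 121) = (-63 - 250)*(1/64 + 121) = -313*7745/64 = -2424185/64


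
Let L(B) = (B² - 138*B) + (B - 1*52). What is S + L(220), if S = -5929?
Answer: 12279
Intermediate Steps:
L(B) = -52 + B² - 137*B (L(B) = (B² - 138*B) + (B - 52) = (B² - 138*B) + (-52 + B) = -52 + B² - 137*B)
S + L(220) = -5929 + (-52 + 220² - 137*220) = -5929 + (-52 + 48400 - 30140) = -5929 + 18208 = 12279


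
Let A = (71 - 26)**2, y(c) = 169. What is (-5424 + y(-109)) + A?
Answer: -3230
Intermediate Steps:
A = 2025 (A = 45**2 = 2025)
(-5424 + y(-109)) + A = (-5424 + 169) + 2025 = -5255 + 2025 = -3230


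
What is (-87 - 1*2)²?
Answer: 7921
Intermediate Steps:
(-87 - 1*2)² = (-87 - 2)² = (-89)² = 7921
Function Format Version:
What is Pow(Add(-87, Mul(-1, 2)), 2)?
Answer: 7921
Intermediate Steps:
Pow(Add(-87, Mul(-1, 2)), 2) = Pow(Add(-87, -2), 2) = Pow(-89, 2) = 7921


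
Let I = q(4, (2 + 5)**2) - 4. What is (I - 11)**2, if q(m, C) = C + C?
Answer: 6889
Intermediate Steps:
q(m, C) = 2*C
I = 94 (I = 2*(2 + 5)**2 - 4 = 2*7**2 - 4 = 2*49 - 4 = 98 - 4 = 94)
(I - 11)**2 = (94 - 11)**2 = 83**2 = 6889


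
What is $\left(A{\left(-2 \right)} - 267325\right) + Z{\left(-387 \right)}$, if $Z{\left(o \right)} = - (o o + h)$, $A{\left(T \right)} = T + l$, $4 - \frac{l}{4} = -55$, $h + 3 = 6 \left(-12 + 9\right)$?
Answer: $-416839$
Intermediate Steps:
$h = -21$ ($h = -3 + 6 \left(-12 + 9\right) = -3 + 6 \left(-3\right) = -3 - 18 = -21$)
$l = 236$ ($l = 16 - -220 = 16 + 220 = 236$)
$A{\left(T \right)} = 236 + T$ ($A{\left(T \right)} = T + 236 = 236 + T$)
$Z{\left(o \right)} = 21 - o^{2}$ ($Z{\left(o \right)} = - (o o - 21) = - (o^{2} - 21) = - (-21 + o^{2}) = 21 - o^{2}$)
$\left(A{\left(-2 \right)} - 267325\right) + Z{\left(-387 \right)} = \left(\left(236 - 2\right) - 267325\right) + \left(21 - \left(-387\right)^{2}\right) = \left(234 - 267325\right) + \left(21 - 149769\right) = -267091 + \left(21 - 149769\right) = -267091 - 149748 = -416839$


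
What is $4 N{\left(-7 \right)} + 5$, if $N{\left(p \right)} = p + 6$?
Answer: $1$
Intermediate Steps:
$N{\left(p \right)} = 6 + p$
$4 N{\left(-7 \right)} + 5 = 4 \left(6 - 7\right) + 5 = 4 \left(-1\right) + 5 = -4 + 5 = 1$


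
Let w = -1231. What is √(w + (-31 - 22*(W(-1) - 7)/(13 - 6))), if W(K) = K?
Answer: 3*I*√6734/7 ≈ 35.169*I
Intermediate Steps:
√(w + (-31 - 22*(W(-1) - 7)/(13 - 6))) = √(-1231 + (-31 - 22*(-1 - 7)/(13 - 6))) = √(-1231 + (-31 - (-176)/7)) = √(-1231 + (-31 - 22*(-8/7))) = √(-1231 + (-31 + 176/7)) = √(-1231 - 41/7) = √(-8658/7) = 3*I*√6734/7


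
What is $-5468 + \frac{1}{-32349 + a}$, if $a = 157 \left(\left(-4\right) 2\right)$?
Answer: $- \frac{183752141}{33605} \approx -5468.0$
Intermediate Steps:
$a = -1256$ ($a = 157 \left(-8\right) = -1256$)
$-5468 + \frac{1}{-32349 + a} = -5468 + \frac{1}{-32349 - 1256} = -5468 + \frac{1}{-33605} = -5468 - \frac{1}{33605} = - \frac{183752141}{33605}$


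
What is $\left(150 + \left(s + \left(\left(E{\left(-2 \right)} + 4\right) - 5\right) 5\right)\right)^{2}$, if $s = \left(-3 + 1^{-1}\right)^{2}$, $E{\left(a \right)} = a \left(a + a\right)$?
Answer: $35721$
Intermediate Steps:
$E{\left(a \right)} = 2 a^{2}$ ($E{\left(a \right)} = a 2 a = 2 a^{2}$)
$s = 4$ ($s = \left(-3 + 1\right)^{2} = \left(-2\right)^{2} = 4$)
$\left(150 + \left(s + \left(\left(E{\left(-2 \right)} + 4\right) - 5\right) 5\right)\right)^{2} = \left(150 + \left(4 + \left(\left(2 \left(-2\right)^{2} + 4\right) - 5\right) 5\right)\right)^{2} = \left(150 + \left(4 + \left(\left(2 \cdot 4 + 4\right) - 5\right) 5\right)\right)^{2} = \left(150 + \left(4 + \left(\left(8 + 4\right) - 5\right) 5\right)\right)^{2} = \left(150 + \left(4 + \left(12 - 5\right) 5\right)\right)^{2} = \left(150 + \left(4 + 7 \cdot 5\right)\right)^{2} = \left(150 + \left(4 + 35\right)\right)^{2} = \left(150 + 39\right)^{2} = 189^{2} = 35721$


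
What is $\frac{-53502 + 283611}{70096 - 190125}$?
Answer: $- \frac{230109}{120029} \approx -1.9171$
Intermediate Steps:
$\frac{-53502 + 283611}{70096 - 190125} = \frac{230109}{70096 - 190125} = \frac{230109}{-120029} = 230109 \left(- \frac{1}{120029}\right) = - \frac{230109}{120029}$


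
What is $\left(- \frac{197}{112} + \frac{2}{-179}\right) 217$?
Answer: $- \frac{1100097}{2864} \approx -384.11$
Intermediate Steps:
$\left(- \frac{197}{112} + \frac{2}{-179}\right) 217 = \left(\left(-197\right) \frac{1}{112} + 2 \left(- \frac{1}{179}\right)\right) 217 = \left(- \frac{197}{112} - \frac{2}{179}\right) 217 = \left(- \frac{35487}{20048}\right) 217 = - \frac{1100097}{2864}$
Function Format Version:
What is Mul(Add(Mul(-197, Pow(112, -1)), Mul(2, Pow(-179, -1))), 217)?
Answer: Rational(-1100097, 2864) ≈ -384.11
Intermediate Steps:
Mul(Add(Mul(-197, Pow(112, -1)), Mul(2, Pow(-179, -1))), 217) = Mul(Add(Mul(-197, Rational(1, 112)), Mul(2, Rational(-1, 179))), 217) = Mul(Add(Rational(-197, 112), Rational(-2, 179)), 217) = Mul(Rational(-35487, 20048), 217) = Rational(-1100097, 2864)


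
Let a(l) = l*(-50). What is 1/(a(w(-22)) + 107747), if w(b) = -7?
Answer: 1/108097 ≈ 9.2509e-6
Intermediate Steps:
a(l) = -50*l
1/(a(w(-22)) + 107747) = 1/(-50*(-7) + 107747) = 1/(350 + 107747) = 1/108097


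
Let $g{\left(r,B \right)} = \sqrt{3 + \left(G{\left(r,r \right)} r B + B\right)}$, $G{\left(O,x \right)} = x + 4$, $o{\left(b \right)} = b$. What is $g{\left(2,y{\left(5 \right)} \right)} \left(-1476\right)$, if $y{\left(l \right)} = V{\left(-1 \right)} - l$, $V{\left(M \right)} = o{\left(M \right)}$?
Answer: $- 7380 i \sqrt{3} \approx - 12783.0 i$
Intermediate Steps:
$V{\left(M \right)} = M$
$G{\left(O,x \right)} = 4 + x$
$y{\left(l \right)} = -1 - l$
$g{\left(r,B \right)} = \sqrt{3 + B + B r \left(4 + r\right)}$ ($g{\left(r,B \right)} = \sqrt{3 + \left(\left(4 + r\right) r B + B\right)} = \sqrt{3 + \left(r \left(4 + r\right) B + B\right)} = \sqrt{3 + \left(B r \left(4 + r\right) + B\right)} = \sqrt{3 + \left(B + B r \left(4 + r\right)\right)} = \sqrt{3 + B + B r \left(4 + r\right)}$)
$g{\left(2,y{\left(5 \right)} \right)} \left(-1476\right) = \sqrt{3 - 6 + \left(-1 - 5\right) 2 \left(4 + 2\right)} \left(-1476\right) = \sqrt{3 - 6 + \left(-1 - 5\right) 2 \cdot 6} \left(-1476\right) = \sqrt{3 - 6 - 12 \cdot 6} \left(-1476\right) = \sqrt{3 - 6 - 72} \left(-1476\right) = \sqrt{-75} \left(-1476\right) = 5 i \sqrt{3} \left(-1476\right) = - 7380 i \sqrt{3}$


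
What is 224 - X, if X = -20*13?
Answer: 484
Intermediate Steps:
X = -260
224 - X = 224 - 1*(-260) = 224 + 260 = 484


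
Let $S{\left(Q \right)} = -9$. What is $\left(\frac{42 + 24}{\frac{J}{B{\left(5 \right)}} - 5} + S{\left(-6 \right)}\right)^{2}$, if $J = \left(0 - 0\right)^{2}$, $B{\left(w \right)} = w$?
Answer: $\frac{12321}{25} \approx 492.84$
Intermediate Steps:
$J = 0$ ($J = \left(0 + 0\right)^{2} = 0^{2} = 0$)
$\left(\frac{42 + 24}{\frac{J}{B{\left(5 \right)}} - 5} + S{\left(-6 \right)}\right)^{2} = \left(\frac{42 + 24}{\frac{0}{5} - 5} - 9\right)^{2} = \left(\frac{66}{0 \cdot \frac{1}{5} - 5} - 9\right)^{2} = \left(\frac{66}{0 - 5} - 9\right)^{2} = \left(\frac{66}{-5} - 9\right)^{2} = \left(66 \left(- \frac{1}{5}\right) - 9\right)^{2} = \left(- \frac{66}{5} - 9\right)^{2} = \left(- \frac{111}{5}\right)^{2} = \frac{12321}{25}$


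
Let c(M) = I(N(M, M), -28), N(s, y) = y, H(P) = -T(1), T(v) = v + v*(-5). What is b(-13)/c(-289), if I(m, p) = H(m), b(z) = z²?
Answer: 169/4 ≈ 42.250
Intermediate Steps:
T(v) = -4*v (T(v) = v - 5*v = -4*v)
H(P) = 4 (H(P) = -(-4) = -1*(-4) = 4)
I(m, p) = 4
c(M) = 4
b(-13)/c(-289) = (-13)²/4 = 169*(¼) = 169/4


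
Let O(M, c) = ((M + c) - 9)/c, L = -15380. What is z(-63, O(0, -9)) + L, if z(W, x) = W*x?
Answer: -15506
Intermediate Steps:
O(M, c) = (-9 + M + c)/c
z(-63, O(0, -9)) + L = -63*(-9 + 0 - 9)/(-9) - 15380 = -(-7)*(-18) - 15380 = -63*2 - 15380 = -126 - 15380 = -15506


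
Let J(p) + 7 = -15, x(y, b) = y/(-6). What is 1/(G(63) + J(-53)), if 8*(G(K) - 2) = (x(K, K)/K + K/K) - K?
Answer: -48/1333 ≈ -0.036009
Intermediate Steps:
x(y, b) = -y/6 (x(y, b) = y*(-⅙) = -y/6)
G(K) = 101/48 - K/8 (G(K) = 2 + (((-K/6)/K + K/K) - K)/8 = 2 + ((-⅙ + 1) - K)/8 = 2 + (⅚ - K)/8 = 2 + (5/48 - K/8) = 101/48 - K/8)
J(p) = -22 (J(p) = -7 - 15 = -22)
1/(G(63) + J(-53)) = 1/((101/48 - ⅛*63) - 22) = 1/((101/48 - 63/8) - 22) = 1/(-277/48 - 22) = 1/(-1333/48) = -48/1333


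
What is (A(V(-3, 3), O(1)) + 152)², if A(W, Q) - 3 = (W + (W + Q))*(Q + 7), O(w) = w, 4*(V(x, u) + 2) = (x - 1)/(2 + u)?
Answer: 408321/25 ≈ 16333.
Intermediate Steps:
V(x, u) = -2 + (-1 + x)/(4*(2 + u)) (V(x, u) = -2 + ((x - 1)/(2 + u))/4 = -2 + ((-1 + x)/(2 + u))/4 = -2 + (-1 + x)/(4*(2 + u)))
A(W, Q) = 3 + (7 + Q)*(Q + 2*W) (A(W, Q) = 3 + (W + (W + Q))*(Q + 7) = 3 + (W + (Q + W))*(7 + Q) = 3 + (Q + 2*W)*(7 + Q) = 3 + (7 + Q)*(Q + 2*W))
(A(V(-3, 3), O(1)) + 152)² = ((3 + 1² + 7*1 + 14*((-17 - 3 - 8*3)/(4*(2 + 3))) + 2*1*((-17 - 3 - 8*3)/(4*(2 + 3)))) + 152)² = ((3 + 1 + 7 + 14*((¼)*(-17 - 3 - 24)/5) + 2*1*((¼)*(-17 - 3 - 24)/5)) + 152)² = ((3 + 1 + 7 + 14*((¼)*(⅕)*(-44)) + 2*1*((¼)*(⅕)*(-44))) + 152)² = ((3 + 1 + 7 + 14*(-11/5) + 2*1*(-11/5)) + 152)² = ((3 + 1 + 7 - 154/5 - 22/5) + 152)² = (-121/5 + 152)² = (639/5)² = 408321/25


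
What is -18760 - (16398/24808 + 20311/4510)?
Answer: -524880792767/27971020 ≈ -18765.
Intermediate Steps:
-18760 - (16398/24808 + 20311/4510) = -18760 - (16398*(1/24808) + 20311*(1/4510)) = -18760 - (8199/12404 + 20311/4510) = -18760 - 1*144457567/27971020 = -18760 - 144457567/27971020 = -524880792767/27971020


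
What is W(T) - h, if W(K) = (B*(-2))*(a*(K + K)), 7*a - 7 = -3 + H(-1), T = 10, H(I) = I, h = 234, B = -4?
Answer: -1158/7 ≈ -165.43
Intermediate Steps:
a = 3/7 (a = 1 + (-3 - 1)/7 = 1 + (⅐)*(-4) = 1 - 4/7 = 3/7 ≈ 0.42857)
W(K) = 48*K/7 (W(K) = (-4*(-2))*(3*(K + K)/7) = 8*(3*(2*K)/7) = 8*(6*K/7) = 48*K/7)
W(T) - h = (48/7)*10 - 1*234 = 480/7 - 234 = -1158/7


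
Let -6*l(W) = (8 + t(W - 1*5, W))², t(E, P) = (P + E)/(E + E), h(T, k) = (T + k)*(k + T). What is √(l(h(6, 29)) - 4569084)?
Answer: 5*I*√1566868545366/2928 ≈ 2137.5*I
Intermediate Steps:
h(T, k) = (T + k)² (h(T, k) = (T + k)*(T + k) = (T + k)²)
t(E, P) = (E + P)/(2*E) (t(E, P) = (E + P)/((2*E)) = (E + P)*(1/(2*E)) = (E + P)/(2*E))
l(W) = -(8 + (-5 + 2*W)/(2*(-5 + W)))²/6 (l(W) = -(8 + ((W - 1*5) + W)/(2*(W - 1*5)))²/6 = -(8 + ((W - 5) + W)/(2*(W - 5)))²/6 = -(8 + ((-5 + W) + W)/(2*(-5 + W)))²/6 = -(8 + (-5 + 2*W)/(2*(-5 + W)))²/6)
√(l(h(6, 29)) - 4569084) = √(-(-85 + 18*(6 + 29)²)²/(24*(-5 + (6 + 29)²)²) - 4569084) = √(-(-85 + 18*35²)²/(24*(-5 + 35²)²) - 4569084) = √(-(-85 + 18*1225)²/(24*(-5 + 1225)²) - 4569084) = √(-1/24*(-85 + 22050)²/1220² - 4569084) = √(-1/24*21965²*1/1488400 - 4569084) = √(-1/24*482461225*1/1488400 - 4569084) = √(-19298449/1428864 - 4569084) = √(-6528618939025/1428864) = 5*I*√1566868545366/2928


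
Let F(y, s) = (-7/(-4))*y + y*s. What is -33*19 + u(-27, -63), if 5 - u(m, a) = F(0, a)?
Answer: -622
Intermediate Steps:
F(y, s) = 7*y/4 + s*y (F(y, s) = (-7*(-1/4))*y + s*y = 7*y/4 + s*y)
u(m, a) = 5 (u(m, a) = 5 - 0*(7 + 4*a)/4 = 5 - 1*0 = 5 + 0 = 5)
-33*19 + u(-27, -63) = -33*19 + 5 = -627 + 5 = -622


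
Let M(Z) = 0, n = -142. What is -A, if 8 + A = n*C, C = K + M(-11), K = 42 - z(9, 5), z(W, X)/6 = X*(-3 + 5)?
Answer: -2548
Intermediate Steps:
z(W, X) = 12*X (z(W, X) = 6*(X*(-3 + 5)) = 6*(X*2) = 6*(2*X) = 12*X)
K = -18 (K = 42 - 12*5 = 42 - 1*60 = 42 - 60 = -18)
C = -18 (C = -18 + 0 = -18)
A = 2548 (A = -8 - 142*(-18) = -8 + 2556 = 2548)
-A = -1*2548 = -2548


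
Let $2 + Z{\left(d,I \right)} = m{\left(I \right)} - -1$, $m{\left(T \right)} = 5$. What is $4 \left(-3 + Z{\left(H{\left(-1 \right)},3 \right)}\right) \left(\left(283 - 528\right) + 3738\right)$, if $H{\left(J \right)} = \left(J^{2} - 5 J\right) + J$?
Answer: $13972$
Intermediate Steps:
$H{\left(J \right)} = J^{2} - 4 J$
$Z{\left(d,I \right)} = 4$ ($Z{\left(d,I \right)} = -2 + \left(5 - -1\right) = -2 + \left(5 + 1\right) = -2 + 6 = 4$)
$4 \left(-3 + Z{\left(H{\left(-1 \right)},3 \right)}\right) \left(\left(283 - 528\right) + 3738\right) = 4 \left(-3 + 4\right) \left(\left(283 - 528\right) + 3738\right) = 4 \cdot 1 \left(-245 + 3738\right) = 4 \cdot 3493 = 13972$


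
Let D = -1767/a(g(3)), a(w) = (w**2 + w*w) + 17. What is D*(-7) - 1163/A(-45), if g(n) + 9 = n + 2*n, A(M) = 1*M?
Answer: 576376/765 ≈ 753.43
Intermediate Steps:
A(M) = M
g(n) = -9 + 3*n (g(n) = -9 + (n + 2*n) = -9 + 3*n)
a(w) = 17 + 2*w**2 (a(w) = (w**2 + w**2) + 17 = 2*w**2 + 17 = 17 + 2*w**2)
D = -1767/17 (D = -1767/(17 + 2*(-9 + 3*3)**2) = -1767/(17 + 2*(-9 + 9)**2) = -1767/(17 + 2*0**2) = -1767/(17 + 2*0) = -1767/(17 + 0) = -1767/17 ≈ -103.94)
D*(-7) - 1163/A(-45) = -1767/17*(-7) - 1163/(-45) = 12369/17 - 1163*(-1)/45 = 12369/17 - 1*(-1163/45) = 12369/17 + 1163/45 = 576376/765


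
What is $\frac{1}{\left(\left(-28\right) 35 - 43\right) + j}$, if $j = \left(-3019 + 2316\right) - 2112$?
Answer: $- \frac{1}{3838} \approx -0.00026055$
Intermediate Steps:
$j = -2815$ ($j = -703 - 2112 = -2815$)
$\frac{1}{\left(\left(-28\right) 35 - 43\right) + j} = \frac{1}{\left(\left(-28\right) 35 - 43\right) - 2815} = \frac{1}{\left(-980 - 43\right) - 2815} = \frac{1}{-1023 - 2815} = \frac{1}{-3838} = - \frac{1}{3838}$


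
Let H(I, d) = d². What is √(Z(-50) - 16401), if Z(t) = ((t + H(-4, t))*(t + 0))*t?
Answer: √6108599 ≈ 2471.6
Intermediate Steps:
Z(t) = t²*(t + t²) (Z(t) = ((t + t²)*(t + 0))*t = ((t + t²)*t)*t = (t*(t + t²))*t = t²*(t + t²))
√(Z(-50) - 16401) = √((-50)³*(1 - 50) - 16401) = √(-125000*(-49) - 16401) = √(6125000 - 16401) = √6108599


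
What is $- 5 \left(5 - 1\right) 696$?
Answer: $-13920$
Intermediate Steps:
$- 5 \left(5 - 1\right) 696 = \left(-5\right) 4 \cdot 696 = \left(-20\right) 696 = -13920$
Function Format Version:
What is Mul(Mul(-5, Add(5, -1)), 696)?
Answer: -13920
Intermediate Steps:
Mul(Mul(-5, Add(5, -1)), 696) = Mul(Mul(-5, 4), 696) = Mul(-20, 696) = -13920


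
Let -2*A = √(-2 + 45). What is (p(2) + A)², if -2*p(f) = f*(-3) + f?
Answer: (4 - √43)²/4 ≈ 1.6351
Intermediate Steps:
p(f) = f (p(f) = -(f*(-3) + f)/2 = -(-3*f + f)/2 = -(-1)*f = f)
A = -√43/2 (A = -√(-2 + 45)/2 = -√43/2 ≈ -3.2787)
(p(2) + A)² = (2 - √43/2)²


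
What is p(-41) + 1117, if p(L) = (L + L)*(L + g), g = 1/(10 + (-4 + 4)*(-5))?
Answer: 22354/5 ≈ 4470.8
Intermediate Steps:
g = ⅒ (g = 1/(10 + 0*(-5)) = 1/(10 + 0) = 1/10 = ⅒ ≈ 0.10000)
p(L) = 2*L*(⅒ + L) (p(L) = (L + L)*(L + ⅒) = (2*L)*(⅒ + L) = 2*L*(⅒ + L))
p(-41) + 1117 = (⅕)*(-41)*(1 + 10*(-41)) + 1117 = (⅕)*(-41)*(1 - 410) + 1117 = (⅕)*(-41)*(-409) + 1117 = 16769/5 + 1117 = 22354/5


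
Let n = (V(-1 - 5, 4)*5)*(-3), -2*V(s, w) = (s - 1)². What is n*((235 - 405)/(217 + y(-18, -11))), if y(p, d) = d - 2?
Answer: -1225/4 ≈ -306.25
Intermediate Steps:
y(p, d) = -2 + d
V(s, w) = -(-1 + s)²/2 (V(s, w) = -(s - 1)²/2 = -(-1 + s)²/2)
n = 735/2 (n = (-(-1 + (-1 - 5))²/2*5)*(-3) = (-(-1 - 6)²/2*5)*(-3) = (-½*(-7)²*5)*(-3) = (-½*49*5)*(-3) = -49/2*5*(-3) = -245/2*(-3) = 735/2 ≈ 367.50)
n*((235 - 405)/(217 + y(-18, -11))) = 735*((235 - 405)/(217 + (-2 - 11)))/2 = 735*(-170/(217 - 13))/2 = 735*(-170/204)/2 = 735*(-170*1/204)/2 = (735/2)*(-⅚) = -1225/4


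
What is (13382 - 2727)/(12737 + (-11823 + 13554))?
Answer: 10655/14468 ≈ 0.73645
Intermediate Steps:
(13382 - 2727)/(12737 + (-11823 + 13554)) = 10655/(12737 + 1731) = 10655/14468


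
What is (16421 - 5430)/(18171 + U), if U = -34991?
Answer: -379/580 ≈ -0.65345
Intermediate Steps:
(16421 - 5430)/(18171 + U) = (16421 - 5430)/(18171 - 34991) = 10991/(-16820) = 10991*(-1/16820) = -379/580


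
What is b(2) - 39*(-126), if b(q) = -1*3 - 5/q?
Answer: 9817/2 ≈ 4908.5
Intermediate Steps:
b(q) = -3 - 5/q
b(2) - 39*(-126) = (-3 - 5/2) - 39*(-126) = (-3 - 5*½) + 4914 = (-3 - 5/2) + 4914 = -11/2 + 4914 = 9817/2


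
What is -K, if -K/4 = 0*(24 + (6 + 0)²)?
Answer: 0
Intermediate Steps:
K = 0 (K = -0*(24 + (6 + 0)²) = -0*(24 + 6²) = -0*(24 + 36) = -0*60 = -4*0 = 0)
-K = -1*0 = 0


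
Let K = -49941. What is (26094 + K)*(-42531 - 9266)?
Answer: 1235203059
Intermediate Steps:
(26094 + K)*(-42531 - 9266) = (26094 - 49941)*(-42531 - 9266) = -23847*(-51797) = 1235203059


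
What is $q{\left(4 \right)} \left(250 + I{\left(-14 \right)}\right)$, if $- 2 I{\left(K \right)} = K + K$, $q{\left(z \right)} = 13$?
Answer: $3432$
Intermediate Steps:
$I{\left(K \right)} = - K$ ($I{\left(K \right)} = - \frac{K + K}{2} = - \frac{2 K}{2} = - K$)
$q{\left(4 \right)} \left(250 + I{\left(-14 \right)}\right) = 13 \left(250 - -14\right) = 13 \left(250 + 14\right) = 13 \cdot 264 = 3432$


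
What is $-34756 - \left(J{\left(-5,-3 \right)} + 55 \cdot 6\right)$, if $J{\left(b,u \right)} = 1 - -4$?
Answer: $-35091$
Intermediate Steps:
$J{\left(b,u \right)} = 5$ ($J{\left(b,u \right)} = 1 + 4 = 5$)
$-34756 - \left(J{\left(-5,-3 \right)} + 55 \cdot 6\right) = -34756 - \left(5 + 55 \cdot 6\right) = -34756 - \left(5 + 330\right) = -34756 - 335 = -35091$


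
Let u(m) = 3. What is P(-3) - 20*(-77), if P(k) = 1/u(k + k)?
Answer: 4621/3 ≈ 1540.3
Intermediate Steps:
P(k) = ⅓ (P(k) = 1/3 = ⅓)
P(-3) - 20*(-77) = ⅓ - 20*(-77) = ⅓ + 1540 = 4621/3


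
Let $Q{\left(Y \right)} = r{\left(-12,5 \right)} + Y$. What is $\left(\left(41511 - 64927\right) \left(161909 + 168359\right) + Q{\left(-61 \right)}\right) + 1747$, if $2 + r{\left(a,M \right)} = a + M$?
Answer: $-7733553811$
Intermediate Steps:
$r{\left(a,M \right)} = -2 + M + a$ ($r{\left(a,M \right)} = -2 + \left(a + M\right) = -2 + \left(M + a\right) = -2 + M + a$)
$Q{\left(Y \right)} = -9 + Y$ ($Q{\left(Y \right)} = \left(-2 + 5 - 12\right) + Y = -9 + Y$)
$\left(\left(41511 - 64927\right) \left(161909 + 168359\right) + Q{\left(-61 \right)}\right) + 1747 = \left(\left(41511 - 64927\right) \left(161909 + 168359\right) - 70\right) + 1747 = \left(\left(-23416\right) 330268 - 70\right) + 1747 = \left(-7733555488 - 70\right) + 1747 = -7733555558 + 1747 = -7733553811$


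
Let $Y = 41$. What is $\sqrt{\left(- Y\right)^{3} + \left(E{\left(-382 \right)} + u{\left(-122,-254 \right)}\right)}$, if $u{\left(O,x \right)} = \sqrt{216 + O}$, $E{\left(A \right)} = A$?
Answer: $\sqrt{-69303 + \sqrt{94}} \approx 263.24 i$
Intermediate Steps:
$\sqrt{\left(- Y\right)^{3} + \left(E{\left(-382 \right)} + u{\left(-122,-254 \right)}\right)} = \sqrt{\left(\left(-1\right) 41\right)^{3} - \left(382 - \sqrt{216 - 122}\right)} = \sqrt{\left(-41\right)^{3} - \left(382 - \sqrt{94}\right)} = \sqrt{-68921 - \left(382 - \sqrt{94}\right)} = \sqrt{-69303 + \sqrt{94}}$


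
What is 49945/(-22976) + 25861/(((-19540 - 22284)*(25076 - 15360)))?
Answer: -317130366769/145883952256 ≈ -2.1739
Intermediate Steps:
49945/(-22976) + 25861/(((-19540 - 22284)*(25076 - 15360))) = 49945*(-1/22976) + 25861/((-41824*9716)) = -49945/22976 + 25861/(-406361984) = -49945/22976 + 25861*(-1/406361984) = -49945/22976 - 25861/406361984 = -317130366769/145883952256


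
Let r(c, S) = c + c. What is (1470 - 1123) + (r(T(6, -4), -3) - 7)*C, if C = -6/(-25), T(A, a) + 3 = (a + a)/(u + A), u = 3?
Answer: 25759/75 ≈ 343.45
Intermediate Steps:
T(A, a) = -3 + 2*a/(3 + A) (T(A, a) = -3 + (a + a)/(3 + A) = -3 + (2*a)/(3 + A) = -3 + 2*a/(3 + A))
C = 6/25 (C = -6*(-1/25) = 6/25 ≈ 0.24000)
r(c, S) = 2*c
(1470 - 1123) + (r(T(6, -4), -3) - 7)*C = (1470 - 1123) + (2*((-9 - 3*6 + 2*(-4))/(3 + 6)) - 7)*(6/25) = 347 + (2*((-9 - 18 - 8)/9) - 7)*(6/25) = 347 + (2*((1/9)*(-35)) - 7)*(6/25) = 347 + (2*(-35/9) - 7)*(6/25) = 347 + (-70/9 - 7)*(6/25) = 347 - 133/9*6/25 = 347 - 266/75 = 25759/75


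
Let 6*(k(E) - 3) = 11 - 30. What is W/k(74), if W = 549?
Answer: -3294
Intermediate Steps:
k(E) = -1/6 (k(E) = 3 + (11 - 30)/6 = 3 + (1/6)*(-19) = 3 - 19/6 = -1/6)
W/k(74) = 549/(-1/6) = 549*(-6) = -3294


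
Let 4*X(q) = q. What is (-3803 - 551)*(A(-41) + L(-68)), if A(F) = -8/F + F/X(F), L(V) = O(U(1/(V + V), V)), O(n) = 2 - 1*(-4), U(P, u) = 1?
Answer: -1819972/41 ≈ -44390.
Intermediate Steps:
X(q) = q/4
O(n) = 6 (O(n) = 2 + 4 = 6)
L(V) = 6
A(F) = 4 - 8/F (A(F) = -8/F + F/((F/4)) = -8/F + F*(4/F) = -8/F + 4 = 4 - 8/F)
(-3803 - 551)*(A(-41) + L(-68)) = (-3803 - 551)*((4 - 8/(-41)) + 6) = -4354*((4 - 8*(-1/41)) + 6) = -4354*((4 + 8/41) + 6) = -4354*(172/41 + 6) = -4354*418/41 = -1819972/41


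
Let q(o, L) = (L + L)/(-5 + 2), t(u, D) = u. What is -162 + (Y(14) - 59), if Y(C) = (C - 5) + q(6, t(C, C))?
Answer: -664/3 ≈ -221.33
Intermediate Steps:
q(o, L) = -2*L/3 (q(o, L) = (2*L)/(-3) = (2*L)*(-⅓) = -2*L/3)
Y(C) = -5 + C/3 (Y(C) = (C - 5) - 2*C/3 = (-5 + C) - 2*C/3 = -5 + C/3)
-162 + (Y(14) - 59) = -162 + ((-5 + (⅓)*14) - 59) = -162 + ((-5 + 14/3) - 59) = -162 + (-⅓ - 59) = -162 - 178/3 = -664/3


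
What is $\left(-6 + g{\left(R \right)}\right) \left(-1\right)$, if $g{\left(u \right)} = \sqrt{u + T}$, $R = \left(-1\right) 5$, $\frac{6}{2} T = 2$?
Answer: $6 - \frac{i \sqrt{39}}{3} \approx 6.0 - 2.0817 i$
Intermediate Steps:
$T = \frac{2}{3}$ ($T = \frac{1}{3} \cdot 2 = \frac{2}{3} \approx 0.66667$)
$R = -5$
$g{\left(u \right)} = \sqrt{\frac{2}{3} + u}$ ($g{\left(u \right)} = \sqrt{u + \frac{2}{3}} = \sqrt{\frac{2}{3} + u}$)
$\left(-6 + g{\left(R \right)}\right) \left(-1\right) = \left(-6 + \frac{\sqrt{6 + 9 \left(-5\right)}}{3}\right) \left(-1\right) = \left(-6 + \frac{\sqrt{6 - 45}}{3}\right) \left(-1\right) = \left(-6 + \frac{\sqrt{-39}}{3}\right) \left(-1\right) = \left(-6 + \frac{i \sqrt{39}}{3}\right) \left(-1\right) = 6 - \frac{i \sqrt{39}}{3}$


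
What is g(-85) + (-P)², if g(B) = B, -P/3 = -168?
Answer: 253931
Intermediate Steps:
P = 504 (P = -3*(-168) = 504)
g(-85) + (-P)² = -85 + (-1*504)² = -85 + (-504)² = -85 + 254016 = 253931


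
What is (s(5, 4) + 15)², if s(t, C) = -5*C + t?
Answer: 0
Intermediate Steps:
s(t, C) = t - 5*C
(s(5, 4) + 15)² = ((5 - 5*4) + 15)² = ((5 - 20) + 15)² = (-15 + 15)² = 0² = 0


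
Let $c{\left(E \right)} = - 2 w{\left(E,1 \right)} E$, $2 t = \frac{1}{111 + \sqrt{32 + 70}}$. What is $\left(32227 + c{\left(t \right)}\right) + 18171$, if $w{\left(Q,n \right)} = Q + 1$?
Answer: $\frac{5016413109305}{99535974} + \frac{1370 \sqrt{102}}{16589329} \approx 50398.0$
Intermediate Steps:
$w{\left(Q,n \right)} = 1 + Q$
$t = \frac{1}{2 \left(111 + \sqrt{102}\right)}$ ($t = \frac{1}{2 \left(111 + \sqrt{32 + 70}\right)} = \frac{1}{2 \left(111 + \sqrt{102}\right)} \approx 0.0041288$)
$c{\left(E \right)} = E \left(-2 - 2 E\right)$ ($c{\left(E \right)} = - 2 \left(1 + E\right) E = \left(-2 - 2 E\right) E = E \left(-2 - 2 E\right)$)
$\left(32227 + c{\left(t \right)}\right) + 18171 = \left(32227 - 2 \left(\frac{37}{8146} - \frac{\sqrt{102}}{24438}\right) \left(1 + \left(\frac{37}{8146} - \frac{\sqrt{102}}{24438}\right)\right)\right) + 18171 = \left(32227 - 2 \left(\frac{37}{8146} - \frac{\sqrt{102}}{24438}\right) \left(\frac{8183}{8146} - \frac{\sqrt{102}}{24438}\right)\right) + 18171 = 50398 - 2 \left(\frac{37}{8146} - \frac{\sqrt{102}}{24438}\right) \left(\frac{8183}{8146} - \frac{\sqrt{102}}{24438}\right)$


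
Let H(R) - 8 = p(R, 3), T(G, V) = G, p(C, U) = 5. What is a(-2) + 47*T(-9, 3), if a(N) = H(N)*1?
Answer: -410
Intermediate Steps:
H(R) = 13 (H(R) = 8 + 5 = 13)
a(N) = 13 (a(N) = 13*1 = 13)
a(-2) + 47*T(-9, 3) = 13 + 47*(-9) = 13 - 423 = -410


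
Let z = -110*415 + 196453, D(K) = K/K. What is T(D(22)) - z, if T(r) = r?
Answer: -150802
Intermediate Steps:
D(K) = 1
z = 150803 (z = -45650 + 196453 = 150803)
T(D(22)) - z = 1 - 1*150803 = 1 - 150803 = -150802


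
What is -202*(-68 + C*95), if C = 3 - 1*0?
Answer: -43834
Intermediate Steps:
C = 3 (C = 3 + 0 = 3)
-202*(-68 + C*95) = -202*(-68 + 3*95) = -202*(-68 + 285) = -202*217 = -43834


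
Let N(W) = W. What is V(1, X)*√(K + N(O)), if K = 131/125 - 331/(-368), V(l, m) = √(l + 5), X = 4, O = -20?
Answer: I*√572987730/2300 ≈ 10.407*I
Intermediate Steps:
V(l, m) = √(5 + l)
K = 89583/46000 (K = 131*(1/125) - 331*(-1/368) = 131/125 + 331/368 = 89583/46000 ≈ 1.9475)
V(1, X)*√(K + N(O)) = √(5 + 1)*√(89583/46000 - 20) = √6*√(-830417/46000) = √6*(I*√95497955/2300) = I*√572987730/2300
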